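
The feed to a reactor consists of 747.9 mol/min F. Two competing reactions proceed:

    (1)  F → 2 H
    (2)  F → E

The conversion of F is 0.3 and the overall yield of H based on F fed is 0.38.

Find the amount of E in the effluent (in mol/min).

Yield of H: 2ξ₁ / 747.9 = 0.38 → ξ₁ = 142.1 mol/min.
Conversion of F: 1ξ₁ + 1ξ₂ = 0.3 × 747.9 = 224.4 → ξ₂ = 82.27 mol/min.
Outlet amounts (n = n₀ + Σ ν·ξ):
  F: 747.9 − 1(142.1) − 1(82.27) = 523.5
  H: 0 + 2(142.1) = 284.2
  E: 0 + 1(82.27) = 82.27

82.3 mol/min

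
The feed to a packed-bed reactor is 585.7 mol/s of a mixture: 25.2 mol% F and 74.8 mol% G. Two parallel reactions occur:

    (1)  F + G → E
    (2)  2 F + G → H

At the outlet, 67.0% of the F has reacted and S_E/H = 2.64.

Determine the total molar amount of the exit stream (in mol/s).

Conversion of F: F consumed = 0.67 × 147.6 = 98.89 mol/s = 1ξ₁ + 2ξ₂.
Selectivity: 1ξ₁ / (1ξ₂) = 2.64 → ξ₁ = 2.64 ξ₂.
Substitute: (1·2.64 + 2) ξ₂ = 98.89 → ξ₂ = 21.31 mol/s, ξ₁ = 56.26 mol/s.
Outlet amounts (n = n₀ + Σ ν·ξ):
  F: 147.6 − 1(56.26) − 2(21.31) = 48.71
  G: 438.1 − 1(56.26) − 1(21.31) = 360.5
  E: 0 + 1(56.26) = 56.26
  H: 0 + 1(21.31) = 21.31
Total out = 48.71 + 360.5 + 56.26 + 21.31 = 486.8 mol/s.

487 mol/s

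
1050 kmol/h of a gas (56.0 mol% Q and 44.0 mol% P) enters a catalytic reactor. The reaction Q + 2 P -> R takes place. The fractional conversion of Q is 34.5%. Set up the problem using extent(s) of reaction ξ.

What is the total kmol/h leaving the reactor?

644 kmol/h

Q reacted = 0.345 × 588 = 202.9 kmol/h; ν_Q = −1, so ξ = 202.9/1 = 202.9 kmol/h.
Outlet amounts (n = n₀ + ν ξ):
  Q: 588 − 1(202.9) = 385.1
  P: 462 − 2(202.9) = 56.28
  R: 0 + 1(202.9) = 202.9
Total out = 385.1 + 56.28 + 202.9 = 644.3 kmol/h.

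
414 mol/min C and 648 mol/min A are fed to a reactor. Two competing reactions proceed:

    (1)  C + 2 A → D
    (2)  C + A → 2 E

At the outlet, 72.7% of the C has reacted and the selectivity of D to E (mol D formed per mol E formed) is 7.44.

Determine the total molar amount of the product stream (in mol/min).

Conversion of C: C consumed = 0.727 × 414 = 301 mol/min = 1ξ₁ + 1ξ₂.
Selectivity: 1ξ₁ / (2ξ₂) = 7.44 → ξ₁ = 14.88 ξ₂.
Substitute: (1·14.88 + 1) ξ₂ = 301 → ξ₂ = 18.95 mol/min, ξ₁ = 282 mol/min.
Outlet amounts (n = n₀ + Σ ν·ξ):
  C: 414 − 1(282) − 1(18.95) = 113
  A: 648 − 2(282) − 1(18.95) = 65
  D: 0 + 1(282) = 282
  E: 0 + 2(18.95) = 37.91
Total out = 113 + 65 + 282 + 37.91 = 498 mol/min.

498 mol/min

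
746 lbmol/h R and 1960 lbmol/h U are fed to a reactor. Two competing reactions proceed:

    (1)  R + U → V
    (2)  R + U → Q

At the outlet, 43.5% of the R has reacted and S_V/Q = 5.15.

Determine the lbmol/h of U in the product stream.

Conversion of R: R consumed = 0.435 × 746 = 324.5 lbmol/h = 1ξ₁ + 1ξ₂.
Selectivity: 1ξ₁ / (1ξ₂) = 5.15 → ξ₁ = 5.15 ξ₂.
Substitute: (1·5.15 + 1) ξ₂ = 324.5 → ξ₂ = 52.77 lbmol/h, ξ₁ = 271.7 lbmol/h.
Outlet amounts (n = n₀ + Σ ν·ξ):
  R: 746 − 1(271.7) − 1(52.77) = 421.5
  U: 1960 − 1(271.7) − 1(52.77) = 1635
  V: 0 + 1(271.7) = 271.7
  Q: 0 + 1(52.77) = 52.77

1640 lbmol/h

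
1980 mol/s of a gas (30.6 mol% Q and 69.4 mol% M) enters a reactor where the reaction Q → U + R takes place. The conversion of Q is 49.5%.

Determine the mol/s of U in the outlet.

300 mol/s

Q reacted = 0.495 × 605.9 = 299.9 mol/s; ν_Q = −1, so ξ = 299.9/1 = 299.9 mol/s.
Outlet amounts (n = n₀ + ν ξ):
  Q: 605.9 − 1(299.9) = 306
  U: 0 + 1(299.9) = 299.9
  R: 0 + 1(299.9) = 299.9
  M: 1374 (inert)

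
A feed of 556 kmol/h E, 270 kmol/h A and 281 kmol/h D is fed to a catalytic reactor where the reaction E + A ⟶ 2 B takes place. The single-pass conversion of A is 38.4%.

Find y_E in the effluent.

A reacted = 0.384 × 270 = 103.7 kmol/h; ν_A = −1, so ξ = 103.7/1 = 103.7 kmol/h.
Outlet amounts (n = n₀ + ν ξ):
  E: 556 − 1(103.7) = 452.3
  A: 270 − 1(103.7) = 166.3
  B: 0 + 2(103.7) = 207.4
  D: 281 (inert)
Total out = 1107 kmol/h; y_E = 452.3 / 1107 = 0.4086.

0.409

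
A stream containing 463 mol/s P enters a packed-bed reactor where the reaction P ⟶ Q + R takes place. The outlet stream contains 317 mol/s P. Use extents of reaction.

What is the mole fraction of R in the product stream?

0.24

For P: n = n₀ − 1ξ → 317 = 463 − 1ξ, giving ξ = 146 mol/s.
Outlet amounts (n = n₀ + ν ξ):
  P: 463 − 1(146) = 317
  Q: 0 + 1(146) = 146
  R: 0 + 1(146) = 146
Total out = 609 mol/s; y_R = 146 / 609 = 0.2397.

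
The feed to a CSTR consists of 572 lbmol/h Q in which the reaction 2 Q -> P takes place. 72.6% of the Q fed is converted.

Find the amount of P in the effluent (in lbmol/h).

208 lbmol/h

Q reacted = 0.726 × 572 = 415.3 lbmol/h; ν_Q = −2, so ξ = 415.3/2 = 207.6 lbmol/h.
Outlet amounts (n = n₀ + ν ξ):
  Q: 572 − 2(207.6) = 156.7
  P: 0 + 1(207.6) = 207.6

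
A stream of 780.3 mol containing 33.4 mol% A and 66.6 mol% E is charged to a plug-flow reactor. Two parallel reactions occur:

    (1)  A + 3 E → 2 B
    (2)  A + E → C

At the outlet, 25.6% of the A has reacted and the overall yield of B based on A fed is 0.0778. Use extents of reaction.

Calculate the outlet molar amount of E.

Yield of B: 2ξ₁ / 260.6 = 0.0778 → ξ₁ = 10.14 mol.
Conversion of A: 1ξ₁ + 1ξ₂ = 0.256 × 260.6 = 66.72 → ξ₂ = 56.58 mol.
Outlet amounts (n = n₀ + Σ ν·ξ):
  A: 260.6 − 1(10.14) − 1(56.58) = 193.9
  E: 519.7 − 3(10.14) − 1(56.58) = 432.7
  B: 0 + 2(10.14) = 20.28
  C: 0 + 1(56.58) = 56.58

433 mol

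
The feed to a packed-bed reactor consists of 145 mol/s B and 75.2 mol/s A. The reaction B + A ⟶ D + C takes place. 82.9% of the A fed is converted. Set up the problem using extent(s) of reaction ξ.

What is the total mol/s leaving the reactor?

220 mol/s

A reacted = 0.829 × 75.2 = 62.34 mol/s; ν_A = −1, so ξ = 62.34/1 = 62.34 mol/s.
Outlet amounts (n = n₀ + ν ξ):
  B: 145 − 1(62.34) = 82.66
  A: 75.2 − 1(62.34) = 12.86
  D: 0 + 1(62.34) = 62.34
  C: 0 + 1(62.34) = 62.34
Total out = 82.66 + 12.86 + 62.34 + 62.34 = 220.2 mol/s.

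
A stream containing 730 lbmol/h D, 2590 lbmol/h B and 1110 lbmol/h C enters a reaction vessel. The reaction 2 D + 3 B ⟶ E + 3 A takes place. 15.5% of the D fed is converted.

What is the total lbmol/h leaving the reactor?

4370 lbmol/h

D reacted = 0.155 × 730 = 113.2 lbmol/h; ν_D = −2, so ξ = 113.2/2 = 56.58 lbmol/h.
Outlet amounts (n = n₀ + ν ξ):
  D: 730 − 2(56.58) = 616.9
  B: 2590 − 3(56.58) = 2420
  E: 0 + 1(56.58) = 56.58
  A: 0 + 3(56.58) = 169.7
  C: 1110 (inert)
Total out = 616.9 + 2420 + 56.58 + 169.7 + 1110 = 4373 lbmol/h.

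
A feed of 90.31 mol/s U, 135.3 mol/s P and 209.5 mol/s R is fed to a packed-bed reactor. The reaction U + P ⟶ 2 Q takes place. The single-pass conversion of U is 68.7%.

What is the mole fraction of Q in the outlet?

0.285

U reacted = 0.687 × 90.31 = 62.04 mol/s; ν_U = −1, so ξ = 62.04/1 = 62.04 mol/s.
Outlet amounts (n = n₀ + ν ξ):
  U: 90.31 − 1(62.04) = 28.27
  P: 135.3 − 1(62.04) = 73.26
  Q: 0 + 2(62.04) = 124.1
  R: 209.5 (inert)
Total out = 435.1 mol/s; y_Q = 124.1 / 435.1 = 0.2852.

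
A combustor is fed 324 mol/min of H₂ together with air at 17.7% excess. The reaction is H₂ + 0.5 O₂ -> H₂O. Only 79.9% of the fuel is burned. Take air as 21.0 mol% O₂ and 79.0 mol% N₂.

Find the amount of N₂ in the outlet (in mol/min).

Stoichiometric O₂ = 0.5 × 324 = 162 mol/min; O₂ fed = 162 × 1.177 = 190.7 mol/min.
N₂ fed = 190.7 × 79/21 = 717.3 mol/min.
Fuel reacted = 0.799 × 324 → ξ = 258.9 mol/min.
Outlet (n = n₀ + ν ξ):
  H₂: 324 − 1(258.9) = 65.12
  O₂: 190.7 − 0.5(258.9) = 61.24
  N₂: 717.3 (inert)
  H₂O: 0 + 1(258.9) = 258.9

717 mol/min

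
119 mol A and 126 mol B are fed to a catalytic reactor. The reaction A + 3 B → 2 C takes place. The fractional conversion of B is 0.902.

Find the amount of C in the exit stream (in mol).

75.8 mol

B reacted = 0.902 × 126 = 113.7 mol; ν_B = −3, so ξ = 113.7/3 = 37.88 mol.
Outlet amounts (n = n₀ + ν ξ):
  A: 119 − 1(37.88) = 81.12
  B: 126 − 3(37.88) = 12.35
  C: 0 + 2(37.88) = 75.77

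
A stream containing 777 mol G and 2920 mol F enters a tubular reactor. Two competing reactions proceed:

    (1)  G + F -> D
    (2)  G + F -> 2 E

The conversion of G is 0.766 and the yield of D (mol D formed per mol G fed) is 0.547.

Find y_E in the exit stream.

0.104

Yield of D: 1ξ₁ / 777 = 0.547 → ξ₁ = 425 mol.
Conversion of G: 1ξ₁ + 1ξ₂ = 0.766 × 777 = 595.2 → ξ₂ = 170.2 mol.
Outlet amounts (n = n₀ + Σ ν·ξ):
  G: 777 − 1(425) − 1(170.2) = 181.8
  F: 2920 − 1(425) − 1(170.2) = 2325
  D: 0 + 1(425) = 425
  E: 0 + 2(170.2) = 340.3
Total out = 3272 mol; y_E = 340.3 / 3272 = 0.104.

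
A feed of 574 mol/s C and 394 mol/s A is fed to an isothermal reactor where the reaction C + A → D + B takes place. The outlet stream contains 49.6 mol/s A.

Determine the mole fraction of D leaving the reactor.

0.356

For A: n = n₀ − 1ξ → 49.6 = 394 − 1ξ, giving ξ = 344.4 mol/s.
Outlet amounts (n = n₀ + ν ξ):
  C: 574 − 1(344.4) = 229.6
  A: 394 − 1(344.4) = 49.6
  D: 0 + 1(344.4) = 344.4
  B: 0 + 1(344.4) = 344.4
Total out = 968 mol/s; y_D = 344.4 / 968 = 0.3558.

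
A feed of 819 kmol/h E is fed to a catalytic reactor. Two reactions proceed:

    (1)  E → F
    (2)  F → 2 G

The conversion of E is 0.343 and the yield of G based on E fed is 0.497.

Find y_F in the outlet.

Conversion of E: E consumed = 1ξ₁ = 0.343 × 819 → ξ₁ = 280.9 kmol/h.
Yield of G: 2ξ₂ / 819 = 0.497 → ξ₂ = 203.5 kmol/h.
Outlet amounts (n = n₀ + Σ ν·ξ):
  E: 819 − 1(280.9) = 538.1
  F: 0 + 1(280.9) − 1(203.5) = 77.4
  G: 0 + 2(203.5) = 407
Total out = 1023 kmol/h; y_F = 77.4 / 1023 = 0.07569.

0.0757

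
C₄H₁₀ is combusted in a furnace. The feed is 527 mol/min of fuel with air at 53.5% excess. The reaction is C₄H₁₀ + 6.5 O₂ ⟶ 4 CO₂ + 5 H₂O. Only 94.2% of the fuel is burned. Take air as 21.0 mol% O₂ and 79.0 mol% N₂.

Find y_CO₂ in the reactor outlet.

Stoichiometric O₂ = 6.5 × 527 = 3426 mol/min; O₂ fed = 3426 × 1.535 = 5258 mol/min.
N₂ fed = 5258 × 79/21 = 19780 mol/min.
Fuel reacted = 0.942 × 527 → ξ = 496.4 mol/min.
Outlet (n = n₀ + ν ξ):
  C₄H₁₀: 527 − 1(496.4) = 30.57
  O₂: 5258 − 6.5(496.4) = 2031
  N₂: 19780 (inert)
  CO₂: 0 + 4(496.4) = 1986
  H₂O: 0 + 5(496.4) = 2482
Total out = 26310 mol/min; y_CO₂ = 1986 / 26310 = 0.07547.

0.0755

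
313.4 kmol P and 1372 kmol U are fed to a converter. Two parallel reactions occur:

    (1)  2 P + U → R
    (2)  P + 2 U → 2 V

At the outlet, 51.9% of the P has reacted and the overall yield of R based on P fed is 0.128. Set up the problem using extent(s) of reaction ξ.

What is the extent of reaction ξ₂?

Yield of R: 1ξ₁ / 313.4 = 0.128 → ξ₁ = 40.12 kmol.
Conversion of P: 2ξ₁ + 1ξ₂ = 0.519 × 313.4 = 162.7 → ξ₂ = 82.42 kmol.
Outlet amounts (n = n₀ + Σ ν·ξ):
  P: 313.4 − 2(40.12) − 1(82.42) = 150.7
  U: 1372 − 1(40.12) − 2(82.42) = 1167
  R: 0 + 1(40.12) = 40.12
  V: 0 + 2(82.42) = 164.8

ξ₂ = 82.4 kmol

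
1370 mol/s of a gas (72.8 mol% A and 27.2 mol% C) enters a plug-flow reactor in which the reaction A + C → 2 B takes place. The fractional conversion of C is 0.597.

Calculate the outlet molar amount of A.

775 mol/s

C reacted = 0.597 × 372.6 = 222.5 mol/s; ν_C = −1, so ξ = 222.5/1 = 222.5 mol/s.
Outlet amounts (n = n₀ + ν ξ):
  A: 997.4 − 1(222.5) = 774.9
  C: 372.6 − 1(222.5) = 150.2
  B: 0 + 2(222.5) = 444.9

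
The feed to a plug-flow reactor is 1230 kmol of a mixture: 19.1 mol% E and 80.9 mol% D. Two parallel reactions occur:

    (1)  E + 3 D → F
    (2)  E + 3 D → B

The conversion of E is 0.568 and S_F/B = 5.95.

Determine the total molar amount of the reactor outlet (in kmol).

Conversion of E: E consumed = 0.568 × 234.9 = 133.4 kmol = 1ξ₁ + 1ξ₂.
Selectivity: 1ξ₁ / (1ξ₂) = 5.95 → ξ₁ = 5.95 ξ₂.
Substitute: (1·5.95 + 1) ξ₂ = 133.4 → ξ₂ = 19.2 kmol, ξ₁ = 114.2 kmol.
Outlet amounts (n = n₀ + Σ ν·ξ):
  E: 234.9 − 1(114.2) − 1(19.2) = 101.5
  D: 995.1 − 3(114.2) − 3(19.2) = 594.7
  F: 0 + 1(114.2) = 114.2
  B: 0 + 1(19.2) = 19.2
Total out = 101.5 + 594.7 + 114.2 + 19.2 = 829.7 kmol.

830 kmol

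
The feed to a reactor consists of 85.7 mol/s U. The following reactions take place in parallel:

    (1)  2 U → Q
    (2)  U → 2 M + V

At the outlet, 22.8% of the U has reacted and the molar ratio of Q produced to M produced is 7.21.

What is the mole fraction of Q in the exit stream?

Conversion of U: U consumed = 0.228 × 85.7 = 19.54 mol/s = 2ξ₁ + 1ξ₂.
Selectivity: 1ξ₁ / (2ξ₂) = 7.21 → ξ₁ = 14.42 ξ₂.
Substitute: (2·14.42 + 1) ξ₂ = 19.54 → ξ₂ = 0.6548 mol/s, ξ₁ = 9.442 mol/s.
Outlet amounts (n = n₀ + Σ ν·ξ):
  U: 85.7 − 2(9.442) − 1(0.6548) = 66.16
  Q: 0 + 1(9.442) = 9.442
  M: 0 + 2(0.6548) = 1.31
  V: 0 + 1(0.6548) = 0.6548
Total out = 77.57 mol/s; y_Q = 9.442 / 77.57 = 0.1217.

0.122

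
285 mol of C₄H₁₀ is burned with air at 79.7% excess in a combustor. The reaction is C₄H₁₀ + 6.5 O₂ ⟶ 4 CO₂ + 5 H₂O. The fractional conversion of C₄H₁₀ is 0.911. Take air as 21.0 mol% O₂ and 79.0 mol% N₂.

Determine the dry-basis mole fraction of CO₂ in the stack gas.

Stoichiometric O₂ = 6.5 × 285 = 1852 mol; O₂ fed = 1852 × 1.797 = 3329 mol.
N₂ fed = 3329 × 79/21 = 12520 mol.
Fuel reacted = 0.911 × 285 → ξ = 259.6 mol.
Outlet (n = n₀ + ν ξ):
  C₄H₁₀: 285 − 1(259.6) = 25.37
  O₂: 3329 − 6.5(259.6) = 1641
  N₂: 12520 (inert)
  CO₂: 0 + 4(259.6) = 1039
  H₂O: 0 + 5(259.6) = 1298
Dry total = 15230 mol; y_CO₂ (dry) = 1039 / 15230 = 0.0682.

0.0682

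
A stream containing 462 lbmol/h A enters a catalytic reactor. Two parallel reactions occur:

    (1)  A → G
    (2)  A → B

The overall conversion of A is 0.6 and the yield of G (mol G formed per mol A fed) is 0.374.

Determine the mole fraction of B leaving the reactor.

Yield of G: 1ξ₁ / 462 = 0.374 → ξ₁ = 172.8 lbmol/h.
Conversion of A: 1ξ₁ + 1ξ₂ = 0.6 × 462 = 277.2 → ξ₂ = 104.4 lbmol/h.
Outlet amounts (n = n₀ + Σ ν·ξ):
  A: 462 − 1(172.8) − 1(104.4) = 184.8
  G: 0 + 1(172.8) = 172.8
  B: 0 + 1(104.4) = 104.4
Total out = 462 lbmol/h; y_B = 104.4 / 462 = 0.226.

0.226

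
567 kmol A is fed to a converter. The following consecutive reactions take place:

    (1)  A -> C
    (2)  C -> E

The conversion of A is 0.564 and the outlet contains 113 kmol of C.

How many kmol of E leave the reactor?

Conversion of A: A consumed = 1ξ₁ = 0.564 × 567 → ξ₁ = 319.8 kmol.
C balance: n_C = 0 + 1ξ₁ − 1ξ₂ = 113 → ξ₂ = (1·319.8 − 113)/1 = 206.8 kmol.
Outlet amounts (n = n₀ + Σ ν·ξ):
  A: 567 − 1(319.8) = 247.2
  C: 0 + 1(319.8) − 1(206.8) = 113
  E: 0 + 1(206.8) = 206.8

207 kmol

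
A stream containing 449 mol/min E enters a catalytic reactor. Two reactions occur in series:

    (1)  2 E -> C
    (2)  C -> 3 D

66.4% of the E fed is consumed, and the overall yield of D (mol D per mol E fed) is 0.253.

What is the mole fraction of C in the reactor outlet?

0.296

Conversion of E: E consumed = 2ξ₁ = 0.664 × 449 → ξ₁ = 149.1 mol/min.
Yield of D: 3ξ₂ / 449 = 0.253 → ξ₂ = 37.87 mol/min.
Outlet amounts (n = n₀ + Σ ν·ξ):
  E: 449 − 2(149.1) = 150.9
  C: 0 + 1(149.1) − 1(37.87) = 111.2
  D: 0 + 3(37.87) = 113.6
Total out = 375.7 mol/min; y_C = 111.2 / 375.7 = 0.296.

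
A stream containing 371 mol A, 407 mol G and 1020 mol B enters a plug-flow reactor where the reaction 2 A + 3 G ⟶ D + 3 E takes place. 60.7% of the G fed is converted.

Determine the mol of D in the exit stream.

G reacted = 0.607 × 407 = 247 mol; ν_G = −3, so ξ = 247/3 = 82.35 mol.
Outlet amounts (n = n₀ + ν ξ):
  A: 371 − 2(82.35) = 206.3
  G: 407 − 3(82.35) = 160
  D: 0 + 1(82.35) = 82.35
  E: 0 + 3(82.35) = 247
  B: 1020 (inert)

82.3 mol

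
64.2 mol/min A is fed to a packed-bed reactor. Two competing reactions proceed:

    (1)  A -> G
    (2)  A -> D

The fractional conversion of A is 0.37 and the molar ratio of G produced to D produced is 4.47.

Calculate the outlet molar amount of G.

19.4 mol/min

Conversion of A: A consumed = 0.37 × 64.2 = 23.75 mol/min = 1ξ₁ + 1ξ₂.
Selectivity: 1ξ₁ / (1ξ₂) = 4.47 → ξ₁ = 4.47 ξ₂.
Substitute: (1·4.47 + 1) ξ₂ = 23.75 → ξ₂ = 4.343 mol/min, ξ₁ = 19.41 mol/min.
Outlet amounts (n = n₀ + Σ ν·ξ):
  A: 64.2 − 1(19.41) − 1(4.343) = 40.45
  G: 0 + 1(19.41) = 19.41
  D: 0 + 1(4.343) = 4.343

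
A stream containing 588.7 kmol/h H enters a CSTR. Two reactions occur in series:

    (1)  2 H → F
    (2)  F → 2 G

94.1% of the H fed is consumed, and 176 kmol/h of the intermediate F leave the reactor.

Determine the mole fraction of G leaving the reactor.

0.489

Conversion of H: H consumed = 2ξ₁ = 0.941 × 588.7 → ξ₁ = 277 kmol/h.
F balance: n_F = 0 + 1ξ₁ − 1ξ₂ = 176 → ξ₂ = (1·277 − 176)/1 = 101 kmol/h.
Outlet amounts (n = n₀ + Σ ν·ξ):
  H: 588.7 − 2(277) = 34.73
  F: 0 + 1(277) − 1(101) = 176
  G: 0 + 2(101) = 202
Total out = 412.7 kmol/h; y_G = 202 / 412.7 = 0.4894.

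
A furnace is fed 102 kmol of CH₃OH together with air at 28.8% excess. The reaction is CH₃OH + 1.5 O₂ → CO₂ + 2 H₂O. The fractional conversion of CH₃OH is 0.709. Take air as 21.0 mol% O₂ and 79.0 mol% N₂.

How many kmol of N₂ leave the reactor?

741 kmol

Stoichiometric O₂ = 1.5 × 102 = 153 kmol; O₂ fed = 153 × 1.288 = 197.1 kmol.
N₂ fed = 197.1 × 79/21 = 741.3 kmol.
Fuel reacted = 0.709 × 102 → ξ = 72.32 kmol.
Outlet (n = n₀ + ν ξ):
  CH₃OH: 102 − 1(72.32) = 29.68
  O₂: 197.1 − 1.5(72.32) = 88.59
  N₂: 741.3 (inert)
  CO₂: 0 + 1(72.32) = 72.32
  H₂O: 0 + 2(72.32) = 144.6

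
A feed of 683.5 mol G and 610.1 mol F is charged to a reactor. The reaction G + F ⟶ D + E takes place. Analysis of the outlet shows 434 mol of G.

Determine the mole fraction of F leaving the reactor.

0.279

For G: n = n₀ − 1ξ → 434 = 683.5 − 1ξ, giving ξ = 249.5 mol.
Outlet amounts (n = n₀ + ν ξ):
  G: 683.5 − 1(249.5) = 434
  F: 610.1 − 1(249.5) = 360.6
  D: 0 + 1(249.5) = 249.5
  E: 0 + 1(249.5) = 249.5
Total out = 1294 mol; y_F = 360.6 / 1294 = 0.2788.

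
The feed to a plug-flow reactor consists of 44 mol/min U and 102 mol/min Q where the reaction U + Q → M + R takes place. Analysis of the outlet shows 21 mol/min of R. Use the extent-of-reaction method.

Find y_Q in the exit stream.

0.555

For R: n = n₀ + 1ξ → 21 = 0 + 1ξ, giving ξ = 21 mol/min.
Outlet amounts (n = n₀ + ν ξ):
  U: 44 − 1(21) = 23
  Q: 102 − 1(21) = 81
  M: 0 + 1(21) = 21
  R: 0 + 1(21) = 21
Total out = 146 mol/min; y_Q = 81 / 146 = 0.5548.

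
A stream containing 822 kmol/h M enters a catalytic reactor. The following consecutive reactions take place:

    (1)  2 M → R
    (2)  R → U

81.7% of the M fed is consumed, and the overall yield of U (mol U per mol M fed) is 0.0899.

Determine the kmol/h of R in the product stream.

262 kmol/h

Conversion of M: M consumed = 2ξ₁ = 0.817 × 822 → ξ₁ = 335.8 kmol/h.
Yield of U: 1ξ₂ / 822 = 0.0899 → ξ₂ = 73.9 kmol/h.
Outlet amounts (n = n₀ + Σ ν·ξ):
  M: 822 − 2(335.8) = 150.4
  R: 0 + 1(335.8) − 1(73.9) = 261.9
  U: 0 + 1(73.9) = 73.9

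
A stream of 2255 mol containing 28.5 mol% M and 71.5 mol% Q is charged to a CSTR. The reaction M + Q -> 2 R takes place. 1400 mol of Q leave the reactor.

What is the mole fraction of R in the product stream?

For Q: n = n₀ − 1ξ → 1400 = 1612 − 1ξ, giving ξ = 212.3 mol.
Outlet amounts (n = n₀ + ν ξ):
  M: 642.7 − 1(212.3) = 430.3
  Q: 1612 − 1(212.3) = 1400
  R: 0 + 2(212.3) = 424.7
Total out = 2255 mol; y_R = 424.7 / 2255 = 0.1883.

0.188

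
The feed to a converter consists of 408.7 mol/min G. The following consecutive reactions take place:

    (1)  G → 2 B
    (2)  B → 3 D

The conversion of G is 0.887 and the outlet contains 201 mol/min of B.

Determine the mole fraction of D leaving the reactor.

0.864

Conversion of G: G consumed = 1ξ₁ = 0.887 × 408.7 → ξ₁ = 362.5 mol/min.
B balance: n_B = 0 + 2ξ₁ − 1ξ₂ = 201 → ξ₂ = (2·362.5 − 201)/1 = 524 mol/min.
Outlet amounts (n = n₀ + Σ ν·ξ):
  G: 408.7 − 1(362.5) = 46.18
  B: 0 + 2(362.5) − 1(524) = 201
  D: 0 + 3(524) = 1572
Total out = 1819 mol/min; y_D = 1572 / 1819 = 0.8641.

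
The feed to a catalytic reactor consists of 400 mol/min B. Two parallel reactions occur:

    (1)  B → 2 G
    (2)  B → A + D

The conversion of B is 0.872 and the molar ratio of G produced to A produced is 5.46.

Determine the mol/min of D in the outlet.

93.5 mol/min

Conversion of B: B consumed = 0.872 × 400 = 348.8 mol/min = 1ξ₁ + 1ξ₂.
Selectivity: 2ξ₁ / (1ξ₂) = 5.46 → ξ₁ = 2.73 ξ₂.
Substitute: (1·2.73 + 1) ξ₂ = 348.8 → ξ₂ = 93.51 mol/min, ξ₁ = 255.3 mol/min.
Outlet amounts (n = n₀ + Σ ν·ξ):
  B: 400 − 1(255.3) − 1(93.51) = 51.2
  G: 0 + 2(255.3) = 510.6
  A: 0 + 1(93.51) = 93.51
  D: 0 + 1(93.51) = 93.51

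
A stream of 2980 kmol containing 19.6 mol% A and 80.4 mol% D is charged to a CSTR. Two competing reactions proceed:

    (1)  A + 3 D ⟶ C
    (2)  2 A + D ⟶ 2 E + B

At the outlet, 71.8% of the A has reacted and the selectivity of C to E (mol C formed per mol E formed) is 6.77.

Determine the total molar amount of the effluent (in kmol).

Conversion of A: A consumed = 0.718 × 584.1 = 419.4 kmol = 1ξ₁ + 2ξ₂.
Selectivity: 1ξ₁ / (2ξ₂) = 6.77 → ξ₁ = 13.54 ξ₂.
Substitute: (1·13.54 + 2) ξ₂ = 419.4 → ξ₂ = 26.99 kmol, ξ₁ = 365.4 kmol.
Outlet amounts (n = n₀ + Σ ν·ξ):
  A: 584.1 − 1(365.4) − 2(26.99) = 164.7
  D: 2396 − 3(365.4) − 1(26.99) = 1273
  C: 0 + 1(365.4) = 365.4
  E: 0 + 2(26.99) = 53.97
  B: 0 + 1(26.99) = 26.99
Total out = 164.7 + 1273 + 365.4 + 53.97 + 26.99 = 1884 kmol.

1880 kmol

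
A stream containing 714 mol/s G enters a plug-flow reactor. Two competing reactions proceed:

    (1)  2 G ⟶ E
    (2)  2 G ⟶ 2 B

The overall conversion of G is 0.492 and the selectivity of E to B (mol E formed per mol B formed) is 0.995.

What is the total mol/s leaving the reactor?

597 mol/s

Conversion of G: G consumed = 0.492 × 714 = 351.3 mol/s = 2ξ₁ + 2ξ₂.
Selectivity: 1ξ₁ / (2ξ₂) = 0.995 → ξ₁ = 1.99 ξ₂.
Substitute: (2·1.99 + 2) ξ₂ = 351.3 → ξ₂ = 58.74 mol/s, ξ₁ = 116.9 mol/s.
Outlet amounts (n = n₀ + Σ ν·ξ):
  G: 714 − 2(116.9) − 2(58.74) = 362.7
  E: 0 + 1(116.9) = 116.9
  B: 0 + 2(58.74) = 117.5
Total out = 362.7 + 116.9 + 117.5 = 597.1 mol/s.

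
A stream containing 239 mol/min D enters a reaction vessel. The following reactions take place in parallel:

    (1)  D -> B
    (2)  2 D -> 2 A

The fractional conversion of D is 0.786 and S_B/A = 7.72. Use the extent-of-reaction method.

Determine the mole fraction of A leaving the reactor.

Conversion of D: D consumed = 0.786 × 239 = 187.9 mol/min = 1ξ₁ + 2ξ₂.
Selectivity: 1ξ₁ / (2ξ₂) = 7.72 → ξ₁ = 15.44 ξ₂.
Substitute: (1·15.44 + 2) ξ₂ = 187.9 → ξ₂ = 10.77 mol/min, ξ₁ = 166.3 mol/min.
Outlet amounts (n = n₀ + Σ ν·ξ):
  D: 239 − 1(166.3) − 2(10.77) = 51.15
  B: 0 + 1(166.3) = 166.3
  A: 0 + 2(10.77) = 21.54
Total out = 239 mol/min; y_A = 21.54 / 239 = 0.09014.

0.0901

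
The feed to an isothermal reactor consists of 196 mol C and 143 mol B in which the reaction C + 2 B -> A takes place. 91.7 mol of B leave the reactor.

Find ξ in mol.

ξ = 25.6 mol

For B: n = n₀ − 2ξ → 91.7 = 143 − 2ξ, giving ξ = 25.65 mol.
Outlet amounts (n = n₀ + ν ξ):
  C: 196 − 1(25.65) = 170.3
  B: 143 − 2(25.65) = 91.7
  A: 0 + 1(25.65) = 25.65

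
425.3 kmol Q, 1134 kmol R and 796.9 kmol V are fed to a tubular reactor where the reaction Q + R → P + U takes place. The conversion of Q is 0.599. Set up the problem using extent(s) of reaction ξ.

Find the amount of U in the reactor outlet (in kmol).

Q reacted = 0.599 × 425.3 = 254.8 kmol; ν_Q = −1, so ξ = 254.8/1 = 254.8 kmol.
Outlet amounts (n = n₀ + ν ξ):
  Q: 425.3 − 1(254.8) = 170.5
  R: 1134 − 1(254.8) = 879.2
  P: 0 + 1(254.8) = 254.8
  U: 0 + 1(254.8) = 254.8
  V: 796.9 (inert)

255 kmol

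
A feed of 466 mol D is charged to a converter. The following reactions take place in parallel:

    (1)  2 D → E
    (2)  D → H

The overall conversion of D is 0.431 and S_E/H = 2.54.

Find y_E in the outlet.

0.22

Conversion of D: D consumed = 0.431 × 466 = 200.8 mol = 2ξ₁ + 1ξ₂.
Selectivity: 1ξ₁ / (1ξ₂) = 2.54 → ξ₁ = 2.54 ξ₂.
Substitute: (2·2.54 + 1) ξ₂ = 200.8 → ξ₂ = 33.03 mol, ξ₁ = 83.91 mol.
Outlet amounts (n = n₀ + Σ ν·ξ):
  D: 466 − 2(83.91) − 1(33.03) = 265.2
  E: 0 + 1(83.91) = 83.91
  H: 0 + 1(33.03) = 33.03
Total out = 382.1 mol; y_E = 83.91 / 382.1 = 0.2196.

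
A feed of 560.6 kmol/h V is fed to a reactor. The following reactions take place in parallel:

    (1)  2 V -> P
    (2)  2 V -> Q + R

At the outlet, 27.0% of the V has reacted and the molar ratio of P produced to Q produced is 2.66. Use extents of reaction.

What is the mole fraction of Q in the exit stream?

Conversion of V: V consumed = 0.27 × 560.6 = 151.4 kmol/h = 2ξ₁ + 2ξ₂.
Selectivity: 1ξ₁ / (1ξ₂) = 2.66 → ξ₁ = 2.66 ξ₂.
Substitute: (2·2.66 + 2) ξ₂ = 151.4 → ξ₂ = 20.68 kmol/h, ξ₁ = 55 kmol/h.
Outlet amounts (n = n₀ + Σ ν·ξ):
  V: 560.6 − 2(55) − 2(20.68) = 409.2
  P: 0 + 1(55) = 55
  Q: 0 + 1(20.68) = 20.68
  R: 0 + 1(20.68) = 20.68
Total out = 505.6 kmol/h; y_Q = 20.68 / 505.6 = 0.0409.

0.0409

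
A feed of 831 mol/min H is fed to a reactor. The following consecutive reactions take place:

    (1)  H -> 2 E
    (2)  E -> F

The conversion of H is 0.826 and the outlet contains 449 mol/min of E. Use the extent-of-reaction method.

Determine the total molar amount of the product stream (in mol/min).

Conversion of H: H consumed = 1ξ₁ = 0.826 × 831 → ξ₁ = 686.4 mol/min.
E balance: n_E = 0 + 2ξ₁ − 1ξ₂ = 449 → ξ₂ = (2·686.4 − 449)/1 = 923.8 mol/min.
Outlet amounts (n = n₀ + Σ ν·ξ):
  H: 831 − 1(686.4) = 144.6
  E: 0 + 2(686.4) − 1(923.8) = 449
  F: 0 + 1(923.8) = 923.8
Total out = 144.6 + 449 + 923.8 = 1517 mol/min.

1520 mol/min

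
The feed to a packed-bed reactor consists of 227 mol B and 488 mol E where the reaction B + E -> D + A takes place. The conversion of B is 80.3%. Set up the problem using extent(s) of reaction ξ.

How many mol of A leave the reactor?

182 mol

B reacted = 0.803 × 227 = 182.3 mol; ν_B = −1, so ξ = 182.3/1 = 182.3 mol.
Outlet amounts (n = n₀ + ν ξ):
  B: 227 − 1(182.3) = 44.72
  E: 488 − 1(182.3) = 305.7
  D: 0 + 1(182.3) = 182.3
  A: 0 + 1(182.3) = 182.3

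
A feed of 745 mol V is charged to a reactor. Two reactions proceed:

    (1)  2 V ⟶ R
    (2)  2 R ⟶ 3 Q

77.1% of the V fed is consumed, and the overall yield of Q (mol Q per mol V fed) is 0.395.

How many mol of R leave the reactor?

91 mol

Conversion of V: V consumed = 2ξ₁ = 0.771 × 745 → ξ₁ = 287.2 mol.
Yield of Q: 3ξ₂ / 745 = 0.395 → ξ₂ = 98.09 mol.
Outlet amounts (n = n₀ + Σ ν·ξ):
  V: 745 − 2(287.2) = 170.6
  R: 0 + 1(287.2) − 2(98.09) = 91.01
  Q: 0 + 3(98.09) = 294.3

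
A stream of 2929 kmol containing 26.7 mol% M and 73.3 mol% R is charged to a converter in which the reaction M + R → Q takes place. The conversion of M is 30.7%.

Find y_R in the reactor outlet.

0.709

M reacted = 0.307 × 782 = 240.1 kmol; ν_M = −1, so ξ = 240.1/1 = 240.1 kmol.
Outlet amounts (n = n₀ + ν ξ):
  M: 782 − 1(240.1) = 542
  R: 2147 − 1(240.1) = 1907
  Q: 0 + 1(240.1) = 240.1
Total out = 2689 kmol; y_R = 1907 / 2689 = 0.7092.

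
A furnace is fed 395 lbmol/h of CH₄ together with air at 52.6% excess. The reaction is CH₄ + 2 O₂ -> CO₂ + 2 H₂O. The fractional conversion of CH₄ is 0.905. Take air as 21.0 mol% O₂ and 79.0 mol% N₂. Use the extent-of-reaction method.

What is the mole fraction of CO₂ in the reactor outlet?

Stoichiometric O₂ = 2 × 395 = 790 lbmol/h; O₂ fed = 790 × 1.526 = 1206 lbmol/h.
N₂ fed = 1206 × 79/21 = 4535 lbmol/h.
Fuel reacted = 0.905 × 395 → ξ = 357.5 lbmol/h.
Outlet (n = n₀ + ν ξ):
  CH₄: 395 − 1(357.5) = 37.52
  O₂: 1206 − 2(357.5) = 490.6
  N₂: 4535 (inert)
  CO₂: 0 + 1(357.5) = 357.5
  H₂O: 0 + 2(357.5) = 715
Total out = 6136 lbmol/h; y_CO₂ = 357.5 / 6136 = 0.05826.

0.0583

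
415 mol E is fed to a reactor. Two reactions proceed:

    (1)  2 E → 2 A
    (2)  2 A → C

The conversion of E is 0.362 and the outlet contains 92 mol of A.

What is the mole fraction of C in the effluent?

0.0754

Conversion of E: E consumed = 2ξ₁ = 0.362 × 415 → ξ₁ = 75.11 mol.
A balance: n_A = 0 + 2ξ₁ − 2ξ₂ = 92 → ξ₂ = (2·75.11 − 92)/2 = 29.11 mol.
Outlet amounts (n = n₀ + Σ ν·ξ):
  E: 415 − 2(75.11) = 264.8
  A: 0 + 2(75.11) − 2(29.11) = 92
  C: 0 + 1(29.11) = 29.11
Total out = 385.9 mol; y_C = 29.11 / 385.9 = 0.07545.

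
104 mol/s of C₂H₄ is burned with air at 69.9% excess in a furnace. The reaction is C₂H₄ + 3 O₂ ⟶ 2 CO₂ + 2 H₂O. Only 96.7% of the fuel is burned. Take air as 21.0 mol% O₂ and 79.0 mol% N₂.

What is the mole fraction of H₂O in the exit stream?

Stoichiometric O₂ = 3 × 104 = 312 mol/s; O₂ fed = 312 × 1.699 = 530.1 mol/s.
N₂ fed = 530.1 × 79/21 = 1994 mol/s.
Fuel reacted = 0.967 × 104 → ξ = 100.6 mol/s.
Outlet (n = n₀ + ν ξ):
  C₂H₄: 104 − 1(100.6) = 3.432
  O₂: 530.1 − 3(100.6) = 228.4
  N₂: 1994 (inert)
  CO₂: 0 + 2(100.6) = 201.1
  H₂O: 0 + 2(100.6) = 201.1
Total out = 2628 mol/s; y_H₂O = 201.1 / 2628 = 0.07653.

0.0765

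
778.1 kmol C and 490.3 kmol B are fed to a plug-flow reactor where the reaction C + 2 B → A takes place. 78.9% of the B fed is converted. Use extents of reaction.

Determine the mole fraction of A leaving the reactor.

0.219

B reacted = 0.789 × 490.3 = 386.8 kmol; ν_B = −2, so ξ = 386.8/2 = 193.4 kmol.
Outlet amounts (n = n₀ + ν ξ):
  C: 778.1 − 1(193.4) = 584.7
  B: 490.3 − 2(193.4) = 103.5
  A: 0 + 1(193.4) = 193.4
Total out = 881.6 kmol; y_A = 193.4 / 881.6 = 0.2194.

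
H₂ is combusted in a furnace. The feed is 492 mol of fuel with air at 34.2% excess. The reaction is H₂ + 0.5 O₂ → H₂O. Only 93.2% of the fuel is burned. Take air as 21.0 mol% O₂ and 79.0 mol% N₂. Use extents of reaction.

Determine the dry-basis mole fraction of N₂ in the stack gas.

0.902

Stoichiometric O₂ = 0.5 × 492 = 246 mol; O₂ fed = 246 × 1.342 = 330.1 mol.
N₂ fed = 330.1 × 79/21 = 1242 mol.
Fuel reacted = 0.932 × 492 → ξ = 458.5 mol.
Outlet (n = n₀ + ν ξ):
  H₂: 492 − 1(458.5) = 33.46
  O₂: 330.1 − 0.5(458.5) = 100.9
  N₂: 1242 (inert)
  H₂O: 0 + 1(458.5) = 458.5
Dry total = 1376 mol; y_N₂ (dry) = 1242 / 1376 = 0.9024.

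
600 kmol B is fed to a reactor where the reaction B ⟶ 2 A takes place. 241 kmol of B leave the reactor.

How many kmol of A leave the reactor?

718 kmol

For B: n = n₀ − 1ξ → 241 = 600 − 1ξ, giving ξ = 359 kmol.
Outlet amounts (n = n₀ + ν ξ):
  B: 600 − 1(359) = 241
  A: 0 + 2(359) = 718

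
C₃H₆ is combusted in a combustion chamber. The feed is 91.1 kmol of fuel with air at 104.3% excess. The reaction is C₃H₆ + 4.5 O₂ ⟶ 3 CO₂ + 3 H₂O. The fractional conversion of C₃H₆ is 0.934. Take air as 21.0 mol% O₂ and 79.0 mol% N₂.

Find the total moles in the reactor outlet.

4120 kmol

Stoichiometric O₂ = 4.5 × 91.1 = 409.9 kmol; O₂ fed = 409.9 × 2.043 = 837.5 kmol.
N₂ fed = 837.5 × 79/21 = 3151 kmol.
Fuel reacted = 0.934 × 91.1 → ξ = 85.09 kmol.
Outlet (n = n₀ + ν ξ):
  C₃H₆: 91.1 − 1(85.09) = 6.013
  O₂: 837.5 − 4.5(85.09) = 454.6
  N₂: 3151 (inert)
  CO₂: 0 + 3(85.09) = 255.3
  H₂O: 0 + 3(85.09) = 255.3
Total out = 6.013 + 454.6 + 3151 + 255.3 + 255.3 = 4122 kmol.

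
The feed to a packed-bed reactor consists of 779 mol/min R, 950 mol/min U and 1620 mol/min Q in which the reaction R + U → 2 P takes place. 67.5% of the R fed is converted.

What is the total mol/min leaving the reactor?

R reacted = 0.675 × 779 = 525.8 mol/min; ν_R = −1, so ξ = 525.8/1 = 525.8 mol/min.
Outlet amounts (n = n₀ + ν ξ):
  R: 779 − 1(525.8) = 253.2
  U: 950 − 1(525.8) = 424.2
  P: 0 + 2(525.8) = 1052
  Q: 1620 (inert)
Total out = 253.2 + 424.2 + 1052 + 1620 = 3349 mol/min.

3350 mol/min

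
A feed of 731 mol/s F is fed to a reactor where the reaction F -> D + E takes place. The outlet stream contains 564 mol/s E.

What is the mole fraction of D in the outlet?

0.436

For E: n = n₀ + 1ξ → 564 = 0 + 1ξ, giving ξ = 564 mol/s.
Outlet amounts (n = n₀ + ν ξ):
  F: 731 − 1(564) = 167
  D: 0 + 1(564) = 564
  E: 0 + 1(564) = 564
Total out = 1295 mol/s; y_D = 564 / 1295 = 0.4355.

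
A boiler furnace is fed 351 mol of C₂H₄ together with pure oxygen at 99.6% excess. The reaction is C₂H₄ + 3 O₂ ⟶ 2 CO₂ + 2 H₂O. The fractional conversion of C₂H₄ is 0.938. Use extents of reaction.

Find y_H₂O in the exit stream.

0.268

Stoichiometric O₂ = 3 × 351 = 1053 mol; O₂ fed = 1053 × 1.996 = 2102 mol.
Fuel reacted = 0.938 × 351 → ξ = 329.2 mol.
Outlet (n = n₀ + ν ξ):
  C₂H₄: 351 − 1(329.2) = 21.76
  O₂: 2102 − 3(329.2) = 1114
  CO₂: 0 + 2(329.2) = 658.5
  H₂O: 0 + 2(329.2) = 658.5
Total out = 2453 mol; y_H₂O = 658.5 / 2453 = 0.2685.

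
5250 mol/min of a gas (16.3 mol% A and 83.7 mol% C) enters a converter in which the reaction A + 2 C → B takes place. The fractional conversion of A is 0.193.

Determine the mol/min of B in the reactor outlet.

A reacted = 0.193 × 855.8 = 165.2 mol/min; ν_A = −1, so ξ = 165.2/1 = 165.2 mol/min.
Outlet amounts (n = n₀ + ν ξ):
  A: 855.8 − 1(165.2) = 690.6
  C: 4394 − 2(165.2) = 4064
  B: 0 + 1(165.2) = 165.2

165 mol/min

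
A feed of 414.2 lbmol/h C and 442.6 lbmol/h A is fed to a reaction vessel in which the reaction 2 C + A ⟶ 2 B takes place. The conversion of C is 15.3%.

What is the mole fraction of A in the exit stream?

0.498

C reacted = 0.153 × 414.2 = 63.37 lbmol/h; ν_C = −2, so ξ = 63.37/2 = 31.69 lbmol/h.
Outlet amounts (n = n₀ + ν ξ):
  C: 414.2 − 2(31.69) = 350.8
  A: 442.6 − 1(31.69) = 410.9
  B: 0 + 2(31.69) = 63.37
Total out = 825.1 lbmol/h; y_A = 410.9 / 825.1 = 0.498.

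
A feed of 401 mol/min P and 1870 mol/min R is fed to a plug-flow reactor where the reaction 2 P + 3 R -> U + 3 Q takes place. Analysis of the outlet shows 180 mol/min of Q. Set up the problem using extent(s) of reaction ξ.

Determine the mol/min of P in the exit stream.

281 mol/min

For Q: n = n₀ + 3ξ → 180 = 0 + 3ξ, giving ξ = 60 mol/min.
Outlet amounts (n = n₀ + ν ξ):
  P: 401 − 2(60) = 281
  R: 1870 − 3(60) = 1690
  U: 0 + 1(60) = 60
  Q: 0 + 3(60) = 180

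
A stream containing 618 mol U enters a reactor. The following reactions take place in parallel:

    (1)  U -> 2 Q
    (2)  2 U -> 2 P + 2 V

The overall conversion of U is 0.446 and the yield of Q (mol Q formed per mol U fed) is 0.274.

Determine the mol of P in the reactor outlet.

Yield of Q: 2ξ₁ / 618 = 0.274 → ξ₁ = 84.67 mol.
Conversion of U: 1ξ₁ + 2ξ₂ = 0.446 × 618 = 275.6 → ξ₂ = 95.48 mol.
Outlet amounts (n = n₀ + Σ ν·ξ):
  U: 618 − 1(84.67) − 2(95.48) = 342.4
  Q: 0 + 2(84.67) = 169.3
  P: 0 + 2(95.48) = 191
  V: 0 + 2(95.48) = 191

191 mol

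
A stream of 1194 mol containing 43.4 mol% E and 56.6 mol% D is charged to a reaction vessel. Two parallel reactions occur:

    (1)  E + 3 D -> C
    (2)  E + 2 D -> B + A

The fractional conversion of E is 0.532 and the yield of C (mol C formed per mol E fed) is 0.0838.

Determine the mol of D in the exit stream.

81 mol

Yield of C: 1ξ₁ / 518.2 = 0.0838 → ξ₁ = 43.42 mol.
Conversion of E: 1ξ₁ + 1ξ₂ = 0.532 × 518.2 = 275.7 → ξ₂ = 232.3 mol.
Outlet amounts (n = n₀ + Σ ν·ξ):
  E: 518.2 − 1(43.42) − 1(232.3) = 242.5
  D: 675.8 − 3(43.42) − 2(232.3) = 81.02
  C: 0 + 1(43.42) = 43.42
  B: 0 + 1(232.3) = 232.3
  A: 0 + 1(232.3) = 232.3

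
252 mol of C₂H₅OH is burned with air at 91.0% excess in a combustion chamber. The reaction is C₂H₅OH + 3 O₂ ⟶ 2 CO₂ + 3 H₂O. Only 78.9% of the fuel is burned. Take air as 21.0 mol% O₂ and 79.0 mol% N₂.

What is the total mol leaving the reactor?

7330 mol

Stoichiometric O₂ = 3 × 252 = 756 mol; O₂ fed = 756 × 1.910 = 1444 mol.
N₂ fed = 1444 × 79/21 = 5432 mol.
Fuel reacted = 0.789 × 252 → ξ = 198.8 mol.
Outlet (n = n₀ + ν ξ):
  C₂H₅OH: 252 − 1(198.8) = 53.17
  O₂: 1444 − 3(198.8) = 847.5
  N₂: 5432 (inert)
  CO₂: 0 + 2(198.8) = 397.7
  H₂O: 0 + 3(198.8) = 596.5
Total out = 53.17 + 847.5 + 5432 + 397.7 + 596.5 = 7327 mol.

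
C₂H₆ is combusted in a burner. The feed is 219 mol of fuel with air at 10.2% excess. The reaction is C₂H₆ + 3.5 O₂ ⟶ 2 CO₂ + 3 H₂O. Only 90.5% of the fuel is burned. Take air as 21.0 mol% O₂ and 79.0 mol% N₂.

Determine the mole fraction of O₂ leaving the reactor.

0.0348

Stoichiometric O₂ = 3.5 × 219 = 766.5 mol; O₂ fed = 766.5 × 1.102 = 844.7 mol.
N₂ fed = 844.7 × 79/21 = 3178 mol.
Fuel reacted = 0.905 × 219 → ξ = 198.2 mol.
Outlet (n = n₀ + ν ξ):
  C₂H₆: 219 − 1(198.2) = 20.81
  O₂: 844.7 − 3.5(198.2) = 151
  N₂: 3178 (inert)
  CO₂: 0 + 2(198.2) = 396.4
  H₂O: 0 + 3(198.2) = 594.6
Total out = 4340 mol; y_O₂ = 151 / 4340 = 0.03479.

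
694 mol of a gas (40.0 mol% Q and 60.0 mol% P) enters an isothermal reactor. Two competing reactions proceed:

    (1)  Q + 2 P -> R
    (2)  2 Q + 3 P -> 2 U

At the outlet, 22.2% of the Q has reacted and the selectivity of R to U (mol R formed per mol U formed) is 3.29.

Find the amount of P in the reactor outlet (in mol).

Conversion of Q: Q consumed = 0.222 × 277.6 = 61.63 mol = 1ξ₁ + 2ξ₂.
Selectivity: 1ξ₁ / (2ξ₂) = 3.29 → ξ₁ = 6.58 ξ₂.
Substitute: (1·6.58 + 2) ξ₂ = 61.63 → ξ₂ = 7.183 mol, ξ₁ = 47.26 mol.
Outlet amounts (n = n₀ + Σ ν·ξ):
  Q: 277.6 − 1(47.26) − 2(7.183) = 216
  P: 416.4 − 2(47.26) − 3(7.183) = 300.3
  R: 0 + 1(47.26) = 47.26
  U: 0 + 2(7.183) = 14.37

300 mol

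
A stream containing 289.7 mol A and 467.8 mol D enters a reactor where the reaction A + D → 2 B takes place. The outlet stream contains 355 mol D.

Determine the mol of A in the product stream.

For D: n = n₀ − 1ξ → 355 = 467.8 − 1ξ, giving ξ = 112.8 mol.
Outlet amounts (n = n₀ + ν ξ):
  A: 289.7 − 1(112.8) = 176.9
  D: 467.8 − 1(112.8) = 355
  B: 0 + 2(112.8) = 225.6

177 mol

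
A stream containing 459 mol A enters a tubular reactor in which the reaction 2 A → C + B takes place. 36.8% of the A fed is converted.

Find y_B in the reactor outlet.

A reacted = 0.368 × 459 = 168.9 mol; ν_A = −2, so ξ = 168.9/2 = 84.46 mol.
Outlet amounts (n = n₀ + ν ξ):
  A: 459 − 2(84.46) = 290.1
  C: 0 + 1(84.46) = 84.46
  B: 0 + 1(84.46) = 84.46
Total out = 459 mol; y_B = 84.46 / 459 = 0.184.

0.184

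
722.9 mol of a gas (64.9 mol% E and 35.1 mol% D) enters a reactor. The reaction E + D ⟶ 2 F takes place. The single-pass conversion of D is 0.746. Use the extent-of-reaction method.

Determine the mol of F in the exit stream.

D reacted = 0.746 × 253.7 = 189.3 mol; ν_D = −1, so ξ = 189.3/1 = 189.3 mol.
Outlet amounts (n = n₀ + ν ξ):
  E: 469.2 − 1(189.3) = 279.9
  D: 253.7 − 1(189.3) = 64.45
  F: 0 + 2(189.3) = 378.6

379 mol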